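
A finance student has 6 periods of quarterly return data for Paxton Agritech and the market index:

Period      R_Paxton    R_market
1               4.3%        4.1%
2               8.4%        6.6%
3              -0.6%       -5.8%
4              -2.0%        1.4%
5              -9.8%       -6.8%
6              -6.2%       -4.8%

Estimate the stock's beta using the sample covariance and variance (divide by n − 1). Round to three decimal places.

1.027

Mean R_i = (4.3 + 8.4 − 0.6 − 2.0 − 9.8 − 6.2) / 6 = -0.9833%
Mean R_m = (4.1 + 6.6 − 5.8 + 1.4 − 6.8 − 4.8) / 6 = -0.8833%
Σ(R_i − R̄_i)(R_m − R̄_m) = 164.9383  ⇒  Cov = 164.9383 / 5 = 32.9877
Σ(R_m − R̄_m)² = 160.5683  ⇒  Var(R_m) = 160.5683 / 5 = 32.1137
β = Cov / Var(R_m) = 32.9877 / 32.1137 = 1.0272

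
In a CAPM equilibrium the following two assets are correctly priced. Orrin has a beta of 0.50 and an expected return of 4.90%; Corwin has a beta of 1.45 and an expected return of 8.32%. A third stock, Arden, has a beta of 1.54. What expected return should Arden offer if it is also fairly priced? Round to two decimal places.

8.64%

MRP (SML slope) = (8.32% − 4.90%) / (1.45 − 0.50) = 3.42% / 0.95 = 3.6000%
R_f (intercept) = 4.90% − 0.50 × 3.6000% = 3.1000%
E(R_Arden) = R_f + β × MRP = 3.1000% + 1.54 × 3.6000% = 8.64%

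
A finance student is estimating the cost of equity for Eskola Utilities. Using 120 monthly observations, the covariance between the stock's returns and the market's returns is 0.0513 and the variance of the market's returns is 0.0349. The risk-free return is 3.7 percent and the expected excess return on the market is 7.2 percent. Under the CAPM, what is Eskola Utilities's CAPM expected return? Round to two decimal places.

β = Cov(R_i, R_m) / Var(R_m) = 0.0513 / 0.0349 = 1.4699
E(R) = R_f + β × MRP = 3.7% + 1.4699 × 7.2% = 14.28%

14.28%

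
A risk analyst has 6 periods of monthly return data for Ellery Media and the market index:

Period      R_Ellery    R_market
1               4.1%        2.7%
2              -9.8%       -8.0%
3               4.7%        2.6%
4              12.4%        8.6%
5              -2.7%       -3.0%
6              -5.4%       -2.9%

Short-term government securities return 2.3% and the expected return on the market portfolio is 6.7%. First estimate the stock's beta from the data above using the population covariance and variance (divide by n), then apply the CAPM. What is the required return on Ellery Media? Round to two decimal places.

Mean R_i = (4.1 − 9.8 + 4.7 + 12.4 − 2.7 − 5.4) / 6 = 0.5500%
Mean R_m = (2.7 − 8.0 + 2.6 + 8.6 − 3.0 − 2.9) / 6 = 0.0000%
Σ(R_i − R̄_i)(R_m − R̄_m) = 232.0900  ⇒  Cov = 232.0900 / 6 = 38.6817
Σ(R_m − R̄_m)² = 169.4200  ⇒  Var(R_m) = 169.4200 / 6 = 28.2367
β = Cov / Var(R_m) = 38.6817 / 28.2367 = 1.3699
MRP = 6.7% − 2.3% = 4.40%
E(R) = R_f + β × MRP = 2.3% + 1.3699 × 4.4% = 8.33%

8.33%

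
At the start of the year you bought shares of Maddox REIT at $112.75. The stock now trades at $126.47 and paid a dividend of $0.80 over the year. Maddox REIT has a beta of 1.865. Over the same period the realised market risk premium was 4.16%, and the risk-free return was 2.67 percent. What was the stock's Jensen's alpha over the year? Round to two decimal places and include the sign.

Realised HPR = (P1 + D1 − P0) / P0 = (126.47 + 0.80 − 112.75) / 112.75 = 14.52 / 112.75 = 12.8780%
CAPM required = R_f + β·MRP = 2.67% + 1.865 × 4.16% = 10.42840%
α = realised − required = 12.8780% − 10.42840% = +2.45%

+2.45%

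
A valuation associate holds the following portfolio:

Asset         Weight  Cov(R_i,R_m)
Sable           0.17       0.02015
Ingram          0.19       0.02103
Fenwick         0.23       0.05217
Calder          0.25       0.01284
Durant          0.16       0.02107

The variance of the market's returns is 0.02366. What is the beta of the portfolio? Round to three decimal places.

1.099

β_Sable = 0.02015 / 0.02366 = 0.8516
β_Ingram = 0.02103 / 0.02366 = 0.8888
β_Fenwick = 0.05217 / 0.02366 = 2.2050
β_Calder = 0.01284 / 0.02366 = 0.5427
β_Durant = 0.02107 / 0.02366 = 0.8905
β_P = Σ w_i β_i = 0.17×0.8516 + 0.19×0.8888 + 0.23×2.2050 + 0.25×0.5427 + 0.16×0.8905 = 1.0989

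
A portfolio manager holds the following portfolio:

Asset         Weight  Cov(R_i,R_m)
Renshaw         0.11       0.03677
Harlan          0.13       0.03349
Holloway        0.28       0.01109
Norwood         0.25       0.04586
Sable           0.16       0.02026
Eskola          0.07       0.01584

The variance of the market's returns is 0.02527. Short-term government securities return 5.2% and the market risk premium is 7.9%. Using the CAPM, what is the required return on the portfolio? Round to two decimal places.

β_Renshaw = 0.03677 / 0.02527 = 1.4551
β_Harlan = 0.03349 / 0.02527 = 1.3253
β_Holloway = 0.01109 / 0.02527 = 0.4389
β_Norwood = 0.04586 / 0.02527 = 1.8148
β_Sable = 0.02026 / 0.02527 = 0.8017
β_Eskola = 0.01584 / 0.02527 = 0.6268
β_P = Σ w_i β_i = 0.11×1.4551 + 0.13×1.3253 + 0.28×0.4389 + 0.25×1.8148 + 0.16×0.8017 + 0.07×0.6268 = 1.0811
E(R_P) = R_f + β_P × MRP = 5.2% + 1.0811 × 7.9% = 13.74%

13.74%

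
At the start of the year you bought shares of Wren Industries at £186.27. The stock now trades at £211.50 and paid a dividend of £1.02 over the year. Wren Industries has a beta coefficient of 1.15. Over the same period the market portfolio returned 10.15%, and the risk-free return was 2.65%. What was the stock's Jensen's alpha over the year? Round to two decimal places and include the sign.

Realised HPR = (P1 + D1 − P0) / P0 = (211.50 + 1.02 − 186.27) / 186.27 = 26.25 / 186.27 = 14.0924%
MRP = 10.15% − 2.65% = 7.50%
CAPM required = R_f + β·MRP = 2.65% + 1.15 × 7.50% = 11.2750%
α = realised − required = 14.0924% − 11.2750% = +2.82%

+2.82%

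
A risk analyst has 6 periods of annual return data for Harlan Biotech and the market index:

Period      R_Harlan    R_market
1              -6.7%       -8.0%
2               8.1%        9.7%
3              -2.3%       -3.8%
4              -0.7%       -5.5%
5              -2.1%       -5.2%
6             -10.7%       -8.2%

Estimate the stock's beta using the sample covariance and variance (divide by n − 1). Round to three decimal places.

Mean R_i = (-6.7 + 8.1 − 2.3 − 0.7 − 2.1 − 10.7) / 6 = -2.4000%
Mean R_m = (-8.0 + 9.7 − 3.8 − 5.5 − 5.2 − 8.2) / 6 = -3.5000%
Σ(R_i − R̄_i)(R_m − R̄_m) = 193.0200  ⇒  Cov = 193.0200 / 5 = 38.6040
Σ(R_m − R̄_m)² = 223.5600  ⇒  Var(R_m) = 223.5600 / 5 = 44.7120
β = Cov / Var(R_m) = 38.6040 / 44.7120 = 0.8634

0.863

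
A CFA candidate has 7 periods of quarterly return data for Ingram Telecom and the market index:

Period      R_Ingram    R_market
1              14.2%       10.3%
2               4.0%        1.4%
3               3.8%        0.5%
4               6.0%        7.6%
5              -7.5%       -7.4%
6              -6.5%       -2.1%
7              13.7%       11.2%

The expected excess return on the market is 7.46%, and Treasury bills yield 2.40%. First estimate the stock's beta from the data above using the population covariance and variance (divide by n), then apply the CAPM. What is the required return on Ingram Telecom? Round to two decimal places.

11.23%

Mean R_i = (14.2 + 4.0 + 3.8 + 6.0 − 7.5 − 6.5 + 13.7) / 7 = 3.9571%
Mean R_m = (10.3 + 1.4 + 0.5 + 7.6 − 7.4 − 2.1 + 11.2) / 7 = 3.0714%
Σ(R_i − R̄_i)(R_m − R̄_m) = 336.8714  ⇒  Cov = 336.8714 / 7 = 48.1245
Σ(R_m − R̄_m)² = 284.6343  ⇒  Var(R_m) = 284.6343 / 7 = 40.6620
β = Cov / Var(R_m) = 48.1245 / 40.6620 = 1.1835
E(R) = R_f + β × MRP = 2.40% + 1.1835 × 7.46% = 11.23%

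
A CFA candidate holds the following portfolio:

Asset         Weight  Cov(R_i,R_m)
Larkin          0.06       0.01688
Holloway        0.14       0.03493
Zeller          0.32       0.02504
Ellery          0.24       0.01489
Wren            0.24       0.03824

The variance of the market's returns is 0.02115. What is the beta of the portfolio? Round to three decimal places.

1.261

β_Larkin = 0.01688 / 0.02115 = 0.7981
β_Holloway = 0.03493 / 0.02115 = 1.6515
β_Zeller = 0.02504 / 0.02115 = 1.1839
β_Ellery = 0.01489 / 0.02115 = 0.7040
β_Wren = 0.03824 / 0.02115 = 1.8080
β_P = Σ w_i β_i = 0.06×0.7981 + 0.14×1.6515 + 0.32×1.1839 + 0.24×0.7040 + 0.24×1.8080 = 1.2608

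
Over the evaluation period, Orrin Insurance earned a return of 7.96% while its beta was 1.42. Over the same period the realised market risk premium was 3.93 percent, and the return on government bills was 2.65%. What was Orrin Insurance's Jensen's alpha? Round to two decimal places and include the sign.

CAPM benchmark = R_f + β(R_m − R_f) = 2.65% + 1.42 × 3.93% = 8.2306%
α = actual − benchmark = 7.96% − 8.2306% = -0.27%

-0.27%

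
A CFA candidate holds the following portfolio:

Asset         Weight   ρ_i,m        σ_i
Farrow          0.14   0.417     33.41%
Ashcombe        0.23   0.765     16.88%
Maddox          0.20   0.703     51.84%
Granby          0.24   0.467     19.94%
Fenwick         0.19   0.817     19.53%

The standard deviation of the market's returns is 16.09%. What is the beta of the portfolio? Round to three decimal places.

1.086

β_Farrow = 0.417 × 33.41% / 16.09% = 0.8659
β_Ashcombe = 0.765 × 16.88% / 16.09% = 0.8026
β_Maddox = 0.703 × 51.84% / 16.09% = 2.2650
β_Granby = 0.467 × 19.94% / 16.09% = 0.5787
β_Fenwick = 0.817 × 19.53% / 16.09% = 0.9917
β_P = Σ w_i β_i = 0.14×0.8659 + 0.23×0.8026 + 0.20×2.2650 + 0.24×0.5787 + 0.19×0.9917 = 1.0861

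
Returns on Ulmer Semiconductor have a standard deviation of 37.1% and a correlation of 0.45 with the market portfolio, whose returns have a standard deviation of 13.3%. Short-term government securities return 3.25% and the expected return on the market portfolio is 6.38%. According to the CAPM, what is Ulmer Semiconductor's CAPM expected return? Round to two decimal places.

7.18%

β = ρ × σ_i / σ_m = 0.45 × 37.1% / 13.3% = 1.2553
MRP = 6.38% − 3.25% = 3.13%
E(R) = 3.25% + 1.2553 × 3.13% = 7.18%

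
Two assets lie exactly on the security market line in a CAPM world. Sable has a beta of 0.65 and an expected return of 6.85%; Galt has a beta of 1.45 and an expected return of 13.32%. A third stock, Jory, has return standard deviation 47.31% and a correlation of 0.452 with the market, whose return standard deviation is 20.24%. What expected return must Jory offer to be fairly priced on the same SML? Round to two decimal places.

10.14%

MRP = (13.32% − 6.85%) / (1.45 − 0.65) = 8.0875%
R_f = 6.85% − 0.65 × 8.0875% = 1.5931%
β_Jory = ρ·σ_i/σ_m = 0.452 × 47.31 / 20.24 = 1.0565
E(R_Jory) = R_f + β × MRP = 1.5931% + 1.0565 × 8.0875% = 10.14%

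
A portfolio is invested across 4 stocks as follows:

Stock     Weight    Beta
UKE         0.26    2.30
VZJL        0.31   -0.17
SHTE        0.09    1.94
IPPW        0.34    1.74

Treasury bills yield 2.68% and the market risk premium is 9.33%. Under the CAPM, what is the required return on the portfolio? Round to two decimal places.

β_P = Σ w_i β_i = 0.26×2.30 + 0.31×-0.17 + 0.09×1.94 + 0.34×1.74 = 1.3115
E(R_P) = R_f + β_P × MRP = 2.68% + 1.3115 × 9.33% = 14.92%

14.92%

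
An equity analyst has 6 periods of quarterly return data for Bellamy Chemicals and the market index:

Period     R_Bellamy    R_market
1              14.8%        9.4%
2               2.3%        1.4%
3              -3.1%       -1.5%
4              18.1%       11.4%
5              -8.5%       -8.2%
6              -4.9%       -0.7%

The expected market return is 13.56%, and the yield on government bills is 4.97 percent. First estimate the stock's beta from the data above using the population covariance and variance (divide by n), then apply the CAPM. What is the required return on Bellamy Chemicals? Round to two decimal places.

Mean R_i = (14.8 + 2.3 − 3.1 + 18.1 − 8.5 − 4.9) / 6 = 3.1167%
Mean R_m = (9.4 + 1.4 − 1.5 + 11.4 − 8.2 − 0.7) / 6 = 1.9667%
Σ(R_i − R̄_i)(R_m − R̄_m) = 389.6833  ⇒  Cov = 389.6833 / 6 = 64.9472
Σ(R_m − R̄_m)² = 267.0533  ⇒  Var(R_m) = 267.0533 / 6 = 44.5089
β = Cov / Var(R_m) = 64.9472 / 44.5089 = 1.4592
MRP = 13.56% − 4.97% = 8.59%
E(R) = R_f + β × MRP = 4.97% + 1.4592 × 8.59% = 17.50%

17.50%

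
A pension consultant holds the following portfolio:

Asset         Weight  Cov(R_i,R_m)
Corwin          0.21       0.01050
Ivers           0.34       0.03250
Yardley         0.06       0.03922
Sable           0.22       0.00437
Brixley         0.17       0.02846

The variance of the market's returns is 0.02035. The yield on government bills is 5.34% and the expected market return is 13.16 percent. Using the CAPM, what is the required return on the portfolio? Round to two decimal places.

β_Corwin = 0.01050 / 0.02035 = 0.5160
β_Ivers = 0.03250 / 0.02035 = 1.5971
β_Yardley = 0.03922 / 0.02035 = 1.9273
β_Sable = 0.00437 / 0.02035 = 0.2147
β_Brixley = 0.02846 / 0.02035 = 1.3985
β_P = Σ w_i β_i = 0.21×0.5160 + 0.34×1.5971 + 0.06×1.9273 + 0.22×0.2147 + 0.17×1.3985 = 1.0520
MRP = 13.16% − 5.34% = 7.82%
E(R_P) = R_f + β_P × MRP = 5.34% + 1.0520 × 7.82% = 13.57%

13.57%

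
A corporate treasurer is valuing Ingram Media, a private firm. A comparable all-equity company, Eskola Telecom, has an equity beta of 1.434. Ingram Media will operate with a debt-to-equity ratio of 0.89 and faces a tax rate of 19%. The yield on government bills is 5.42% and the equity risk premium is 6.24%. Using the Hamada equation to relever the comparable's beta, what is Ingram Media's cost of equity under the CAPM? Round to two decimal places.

20.82%

β_L = β_U × [1 + (1 − t)(D/E)] = 1.434 × [1 + (1 − 0.19) × 0.89]
    = 1.434 × [1 + 0.81 × 0.89] = 1.434 × 1.7209 = 2.4678
E(R) = R_f + β_L × MRP = 5.42% + 2.4678 × 6.24% = 20.82%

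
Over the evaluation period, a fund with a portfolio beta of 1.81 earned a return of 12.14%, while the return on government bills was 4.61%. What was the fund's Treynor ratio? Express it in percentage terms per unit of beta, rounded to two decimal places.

4.16%

Treynor = (R_P − R_f) / β_P = (12.14% − 4.61%) / 1.8100 = 7.53% / 1.8100 = 4.16%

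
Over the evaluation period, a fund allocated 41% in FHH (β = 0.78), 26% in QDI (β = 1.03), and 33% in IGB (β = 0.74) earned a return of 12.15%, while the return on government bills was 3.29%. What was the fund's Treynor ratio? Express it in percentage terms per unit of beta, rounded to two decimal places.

β_P = 0.41×0.78 + 0.26×1.03 + 0.33×0.74 = 0.8318
Treynor = (R_P − R_f) / β_P = (12.15% − 3.29%) / 0.8318 = 8.86% / 0.8318 = 10.65%

10.65%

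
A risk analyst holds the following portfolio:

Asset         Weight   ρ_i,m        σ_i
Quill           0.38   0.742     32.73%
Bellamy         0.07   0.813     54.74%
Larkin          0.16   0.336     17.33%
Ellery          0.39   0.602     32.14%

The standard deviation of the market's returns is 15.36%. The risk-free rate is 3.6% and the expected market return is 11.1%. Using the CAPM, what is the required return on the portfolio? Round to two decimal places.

13.77%

β_Quill = 0.742 × 32.73% / 15.36% = 1.5811
β_Bellamy = 0.813 × 54.74% / 15.36% = 2.8974
β_Larkin = 0.336 × 17.33% / 15.36% = 0.3791
β_Ellery = 0.602 × 32.14% / 15.36% = 1.2597
β_P = Σ w_i β_i = 0.38×1.5811 + 0.07×2.8974 + 0.16×0.3791 + 0.39×1.2597 = 1.3556
MRP = 11.1% − 3.6% = 7.50%
E(R_P) = R_f + β_P × MRP = 3.6% + 1.3556 × 7.5% = 13.77%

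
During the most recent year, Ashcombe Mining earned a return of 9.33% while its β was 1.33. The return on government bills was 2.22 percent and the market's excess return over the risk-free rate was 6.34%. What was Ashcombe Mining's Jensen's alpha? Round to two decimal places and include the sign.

CAPM benchmark = R_f + β(R_m − R_f) = 2.22% + 1.33 × 6.34% = 10.6522%
α = actual − benchmark = 9.33% − 10.6522% = -1.32%

-1.32%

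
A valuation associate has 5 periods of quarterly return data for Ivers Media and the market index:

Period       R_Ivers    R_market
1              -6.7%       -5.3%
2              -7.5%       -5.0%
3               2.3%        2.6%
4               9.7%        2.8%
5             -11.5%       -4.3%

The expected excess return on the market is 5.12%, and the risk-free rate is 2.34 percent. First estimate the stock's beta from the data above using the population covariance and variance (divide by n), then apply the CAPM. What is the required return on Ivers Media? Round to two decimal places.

Mean R_i = (-6.7 − 7.5 + 2.3 + 9.7 − 11.5) / 5 = -2.7400%
Mean R_m = (-5.3 − 5.0 + 2.6 + 2.8 − 4.3) / 5 = -1.8400%
Σ(R_i − R̄_i)(R_m − R̄_m) = 130.3920  ⇒  Cov = 130.3920 / 5 = 26.0784
Σ(R_m − R̄_m)² = 69.2520  ⇒  Var(R_m) = 69.2520 / 5 = 13.8504
β = Cov / Var(R_m) = 26.0784 / 13.8504 = 1.8829
E(R) = R_f + β × MRP = 2.34% + 1.8829 × 5.12% = 11.98%

11.98%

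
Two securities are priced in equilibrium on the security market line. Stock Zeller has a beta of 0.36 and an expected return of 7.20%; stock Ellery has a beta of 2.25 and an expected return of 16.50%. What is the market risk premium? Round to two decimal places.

4.92%

Both satisfy E(R) = R_f + β·MRP, so the slope of the SML is
MRP = (16.50% − 7.20%) / (2.25 − 0.36) = 9.30% / 1.89 = 4.9206%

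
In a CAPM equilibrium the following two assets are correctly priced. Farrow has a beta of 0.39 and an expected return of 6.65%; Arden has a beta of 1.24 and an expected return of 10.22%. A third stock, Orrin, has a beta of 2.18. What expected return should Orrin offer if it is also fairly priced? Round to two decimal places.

14.17%

MRP (SML slope) = (10.22% − 6.65%) / (1.24 − 0.39) = 3.57% / 0.85 = 4.2000%
R_f (intercept) = 6.65% − 0.39 × 4.2000% = 5.0120%
E(R_Orrin) = R_f + β × MRP = 5.0120% + 2.18 × 4.2000% = 14.17%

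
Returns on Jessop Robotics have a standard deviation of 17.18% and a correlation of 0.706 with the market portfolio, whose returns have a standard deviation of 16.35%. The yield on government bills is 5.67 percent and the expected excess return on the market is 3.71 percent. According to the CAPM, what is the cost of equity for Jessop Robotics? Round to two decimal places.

β = ρ × σ_i / σ_m = 0.706 × 17.18% / 16.35% = 0.7418
E(R) = 5.67% + 0.7418 × 3.71% = 8.42%

8.42%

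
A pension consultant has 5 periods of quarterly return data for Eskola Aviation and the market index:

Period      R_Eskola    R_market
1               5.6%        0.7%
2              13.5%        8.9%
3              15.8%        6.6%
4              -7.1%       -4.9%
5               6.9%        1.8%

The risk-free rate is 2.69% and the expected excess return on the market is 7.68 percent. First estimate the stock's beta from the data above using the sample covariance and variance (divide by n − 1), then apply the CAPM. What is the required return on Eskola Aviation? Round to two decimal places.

14.90%

Mean R_i = (5.6 + 13.5 + 15.8 − 7.1 + 6.9) / 5 = 6.9400%
Mean R_m = (0.7 + 8.9 + 6.6 − 4.9 + 1.8) / 5 = 2.6200%
Σ(R_i − R̄_i)(R_m − R̄_m) = 184.6460  ⇒  Cov = 184.6460 / 4 = 46.1615
Σ(R_m − R̄_m)² = 116.1880  ⇒  Var(R_m) = 116.1880 / 4 = 29.0470
β = Cov / Var(R_m) = 46.1615 / 29.0470 = 1.5892
E(R) = R_f + β × MRP = 2.69% + 1.5892 × 7.68% = 14.90%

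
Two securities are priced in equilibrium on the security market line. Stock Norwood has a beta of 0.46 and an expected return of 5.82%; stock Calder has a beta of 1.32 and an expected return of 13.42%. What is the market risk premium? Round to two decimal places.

Both satisfy E(R) = R_f + β·MRP, so the slope of the SML is
MRP = (13.42% − 5.82%) / (1.32 − 0.46) = 7.60% / 0.86 = 8.8372%

8.84%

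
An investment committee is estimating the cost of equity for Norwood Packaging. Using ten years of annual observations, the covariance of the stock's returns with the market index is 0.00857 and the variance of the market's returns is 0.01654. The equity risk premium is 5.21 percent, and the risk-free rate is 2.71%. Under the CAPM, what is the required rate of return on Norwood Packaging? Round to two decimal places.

5.41%

β = Cov(R_i, R_m) / Var(R_m) = 0.00857 / 0.01654 = 0.5181
E(R) = R_f + β × MRP = 2.71% + 0.5181 × 5.21% = 5.41%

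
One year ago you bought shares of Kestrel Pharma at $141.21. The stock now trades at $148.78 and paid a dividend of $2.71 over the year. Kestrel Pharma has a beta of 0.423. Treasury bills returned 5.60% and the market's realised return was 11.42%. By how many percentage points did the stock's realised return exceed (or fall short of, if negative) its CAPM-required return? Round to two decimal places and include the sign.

Realised HPR = (P1 + D1 − P0) / P0 = (148.78 + 2.71 − 141.21) / 141.21 = 10.28 / 141.21 = 7.2799%
MRP = 11.42% − 5.60% = 5.82%
CAPM required = R_f + β·MRP = 5.60% + 0.423 × 5.82% = 8.06186%
α = realised − required = 7.2799% − 8.06186% = -0.78%

-0.78%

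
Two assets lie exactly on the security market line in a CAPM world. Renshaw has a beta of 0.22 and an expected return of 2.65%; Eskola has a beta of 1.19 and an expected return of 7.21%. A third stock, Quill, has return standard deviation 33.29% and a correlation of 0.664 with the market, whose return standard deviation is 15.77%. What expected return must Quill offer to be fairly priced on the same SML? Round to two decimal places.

8.21%

MRP = (7.21% − 2.65%) / (1.19 − 0.22) = 4.7010%
R_f = 2.65% − 0.22 × 4.7010% = 1.6158%
β_Quill = ρ·σ_i/σ_m = 0.664 × 33.29 / 15.77 = 1.4017
E(R_Quill) = R_f + β × MRP = 1.6158% + 1.4017 × 4.7010% = 8.21%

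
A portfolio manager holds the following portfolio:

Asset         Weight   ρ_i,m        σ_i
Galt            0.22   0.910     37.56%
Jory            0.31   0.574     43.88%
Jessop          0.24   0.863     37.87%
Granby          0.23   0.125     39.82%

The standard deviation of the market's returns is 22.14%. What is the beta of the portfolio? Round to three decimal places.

1.098

β_Galt = 0.910 × 37.56% / 22.14% = 1.5438
β_Jory = 0.574 × 43.88% / 22.14% = 1.1376
β_Jessop = 0.863 × 37.87% / 22.14% = 1.4761
β_Granby = 0.125 × 39.82% / 22.14% = 0.2248
β_P = Σ w_i β_i = 0.22×1.5438 + 0.31×1.1376 + 0.24×1.4761 + 0.23×0.2248 = 1.0983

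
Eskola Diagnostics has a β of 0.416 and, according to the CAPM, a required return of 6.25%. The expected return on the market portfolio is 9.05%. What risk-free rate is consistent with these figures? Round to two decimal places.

4.26%

E(R) = R_f + β(E(R_m) − R_f) = R_f(1 − β) + β·E(R_m)
6.25% = R_f × (1 − 0.416) + 0.416 × 9.05%
6.25% = R_f × 0.584 + 3.76480%
R_f = (6.25% − 3.76480%) / 0.584 = 4.26%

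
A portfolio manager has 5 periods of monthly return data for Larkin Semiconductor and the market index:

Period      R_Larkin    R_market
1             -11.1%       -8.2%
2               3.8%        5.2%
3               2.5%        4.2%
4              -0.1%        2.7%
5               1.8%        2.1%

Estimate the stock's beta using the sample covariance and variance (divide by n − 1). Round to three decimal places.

Mean R_i = (-11.1 + 3.8 + 2.5 − 0.1 + 1.8) / 5 = -0.6200%
Mean R_m = (-8.2 + 5.2 + 4.2 + 2.7 + 2.1) / 5 = 1.2000%
Σ(R_i − R̄_i)(R_m − R̄_m) = 128.5100  ⇒  Cov = 128.5100 / 4 = 32.1275
Σ(R_m − R̄_m)² = 116.4200  ⇒  Var(R_m) = 116.4200 / 4 = 29.1050
β = Cov / Var(R_m) = 32.1275 / 29.1050 = 1.1038

1.104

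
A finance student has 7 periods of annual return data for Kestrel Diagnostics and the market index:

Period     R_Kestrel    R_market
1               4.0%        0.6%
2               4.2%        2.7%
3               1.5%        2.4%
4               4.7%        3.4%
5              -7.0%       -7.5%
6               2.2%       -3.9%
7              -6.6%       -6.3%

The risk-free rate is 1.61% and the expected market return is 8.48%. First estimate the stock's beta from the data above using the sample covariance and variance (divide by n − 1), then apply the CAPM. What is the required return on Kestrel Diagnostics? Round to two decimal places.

8.31%

Mean R_i = (4.0 + 4.2 + 1.5 + 4.7 − 7.0 + 2.2 − 6.6) / 7 = 0.4286%
Mean R_m = (0.6 + 2.7 + 2.4 + 3.4 − 7.5 − 3.9 − 6.3) / 7 = -1.2286%
Σ(R_i − R̄_i)(R_m − R̄_m) = 122.5057  ⇒  Cov = 122.5057 / 6 = 20.4176
Σ(R_m − R̄_m)² = 125.5543  ⇒  Var(R_m) = 125.5543 / 6 = 20.9257
β = Cov / Var(R_m) = 20.4176 / 20.9257 = 0.9757
MRP = 8.48% − 1.61% = 6.87%
E(R) = R_f + β × MRP = 1.61% + 0.9757 × 6.87% = 8.31%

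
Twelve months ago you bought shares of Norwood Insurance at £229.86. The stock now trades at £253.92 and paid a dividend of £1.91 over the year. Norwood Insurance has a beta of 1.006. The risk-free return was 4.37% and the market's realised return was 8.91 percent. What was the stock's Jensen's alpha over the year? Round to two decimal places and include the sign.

Realised HPR = (P1 + D1 − P0) / P0 = (253.92 + 1.91 − 229.86) / 229.86 = 25.97 / 229.86 = 11.2982%
MRP = 8.91% − 4.37% = 4.54%
CAPM required = R_f + β·MRP = 4.37% + 1.006 × 4.54% = 8.93724%
α = realised − required = 11.2982% − 8.93724% = +2.36%

+2.36%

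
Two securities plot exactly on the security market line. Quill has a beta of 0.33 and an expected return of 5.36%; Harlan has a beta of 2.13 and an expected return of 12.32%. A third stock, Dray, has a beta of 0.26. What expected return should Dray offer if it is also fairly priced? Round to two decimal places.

5.09%

MRP (SML slope) = (12.32% − 5.36%) / (2.13 − 0.33) = 6.96% / 1.80 = 3.8667%
R_f (intercept) = 5.36% − 0.33 × 3.8667% = 4.0840%
E(R_Dray) = R_f + β × MRP = 4.0840% + 0.26 × 3.8667% = 5.09%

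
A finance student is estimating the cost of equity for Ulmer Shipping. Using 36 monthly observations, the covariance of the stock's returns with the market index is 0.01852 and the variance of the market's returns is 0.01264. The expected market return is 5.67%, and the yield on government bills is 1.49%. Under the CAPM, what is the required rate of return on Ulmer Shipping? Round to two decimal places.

7.61%

β = Cov(R_i, R_m) / Var(R_m) = 0.01852 / 0.01264 = 1.4652
MRP = 5.67% − 1.49% = 4.18%
E(R) = R_f + β × MRP = 1.49% + 1.4652 × 4.18% = 7.61%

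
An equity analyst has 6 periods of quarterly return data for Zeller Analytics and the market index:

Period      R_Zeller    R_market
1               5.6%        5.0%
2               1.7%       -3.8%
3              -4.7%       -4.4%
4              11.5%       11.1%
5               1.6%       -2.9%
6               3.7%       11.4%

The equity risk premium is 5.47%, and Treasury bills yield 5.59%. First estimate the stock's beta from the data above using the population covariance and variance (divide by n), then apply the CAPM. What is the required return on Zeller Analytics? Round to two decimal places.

Mean R_i = (5.6 + 1.7 − 4.7 + 11.5 + 1.6 + 3.7) / 6 = 3.2333%
Mean R_m = (5.0 − 3.8 − 4.4 + 11.1 − 2.9 + 11.4) / 6 = 2.7333%
Σ(R_i − R̄_i)(R_m − R̄_m) = 154.3833  ⇒  Cov = 154.3833 / 6 = 25.7306
Σ(R_m − R̄_m)² = 275.5533  ⇒  Var(R_m) = 275.5533 / 6 = 45.9256
β = Cov / Var(R_m) = 25.7306 / 45.9256 = 0.5603
E(R) = R_f + β × MRP = 5.59% + 0.5603 × 5.47% = 8.65%

8.65%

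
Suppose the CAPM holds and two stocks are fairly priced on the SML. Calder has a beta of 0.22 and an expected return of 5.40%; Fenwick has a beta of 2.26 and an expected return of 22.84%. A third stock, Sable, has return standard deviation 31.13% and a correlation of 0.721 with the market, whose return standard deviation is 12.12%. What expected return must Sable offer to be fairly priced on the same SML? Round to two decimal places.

19.35%

MRP = (22.84% − 5.40%) / (2.26 − 0.22) = 8.5490%
R_f = 5.40% − 0.22 × 8.5490% = 3.5192%
β_Sable = ρ·σ_i/σ_m = 0.721 × 31.13 / 12.12 = 1.8519
E(R_Sable) = R_f + β × MRP = 3.5192% + 1.8519 × 8.5490% = 19.35%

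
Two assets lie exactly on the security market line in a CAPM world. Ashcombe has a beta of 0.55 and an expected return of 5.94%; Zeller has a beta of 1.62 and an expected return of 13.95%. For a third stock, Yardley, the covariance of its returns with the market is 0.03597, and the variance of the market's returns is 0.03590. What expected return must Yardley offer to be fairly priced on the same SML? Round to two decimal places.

MRP = (13.95% − 5.94%) / (1.62 − 0.55) = 7.4860%
R_f = 5.94% − 0.55 × 7.4860% = 1.8227%
β_Yardley = Cov / Var(R_m) = 0.03597 / 0.03590 = 1.0019
E(R_Yardley) = R_f + β × MRP = 1.8227% + 1.0019 × 7.4860% = 9.32%

9.32%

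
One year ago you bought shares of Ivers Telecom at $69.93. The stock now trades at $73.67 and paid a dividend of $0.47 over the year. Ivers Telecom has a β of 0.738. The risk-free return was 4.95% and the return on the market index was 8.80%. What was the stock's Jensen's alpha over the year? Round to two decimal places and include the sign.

-1.77%

Realised HPR = (P1 + D1 − P0) / P0 = (73.67 + 0.47 − 69.93) / 69.93 = 4.21 / 69.93 = 6.0203%
MRP = 8.80% − 4.95% = 3.85%
CAPM required = R_f + β·MRP = 4.95% + 0.738 × 3.85% = 7.79130%
α = realised − required = 6.0203% − 7.79130% = -1.77%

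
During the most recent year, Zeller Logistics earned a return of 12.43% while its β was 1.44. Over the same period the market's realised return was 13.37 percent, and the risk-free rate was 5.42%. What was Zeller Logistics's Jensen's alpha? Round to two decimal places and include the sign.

Market excess return = 13.37% − 5.42% = 7.95%
CAPM benchmark = R_f + β(R_m − R_f) = 5.42% + 1.44 × 7.95% = 16.8680%
α = actual − benchmark = 12.43% − 16.8680% = -4.44%

-4.44%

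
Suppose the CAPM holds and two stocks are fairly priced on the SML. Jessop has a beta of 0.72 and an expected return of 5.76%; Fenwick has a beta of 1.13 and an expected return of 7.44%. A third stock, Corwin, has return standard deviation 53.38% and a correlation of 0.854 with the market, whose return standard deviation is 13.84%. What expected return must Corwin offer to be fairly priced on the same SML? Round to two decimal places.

16.31%

MRP = (7.44% − 5.76%) / (1.13 − 0.72) = 4.0976%
R_f = 5.76% − 0.72 × 4.0976% = 2.8097%
β_Corwin = ρ·σ_i/σ_m = 0.854 × 53.38 / 13.84 = 3.2938
E(R_Corwin) = R_f + β × MRP = 2.8097% + 3.2938 × 4.0976% = 16.31%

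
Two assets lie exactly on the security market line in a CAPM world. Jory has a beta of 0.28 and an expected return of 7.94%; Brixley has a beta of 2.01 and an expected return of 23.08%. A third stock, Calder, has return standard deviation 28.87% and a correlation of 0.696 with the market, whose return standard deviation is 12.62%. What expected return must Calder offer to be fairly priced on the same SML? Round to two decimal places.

MRP = (23.08% − 7.94%) / (2.01 − 0.28) = 8.7514%
R_f = 7.94% − 0.28 × 8.7514% = 5.4896%
β_Calder = ρ·σ_i/σ_m = 0.696 × 28.87 / 12.62 = 1.5922
E(R_Calder) = R_f + β × MRP = 5.4896% + 1.5922 × 8.7514% = 19.42%

19.42%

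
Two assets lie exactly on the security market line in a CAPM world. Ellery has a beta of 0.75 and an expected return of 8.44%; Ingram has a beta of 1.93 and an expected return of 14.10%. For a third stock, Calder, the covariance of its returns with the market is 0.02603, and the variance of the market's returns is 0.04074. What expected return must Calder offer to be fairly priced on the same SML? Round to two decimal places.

MRP = (14.10% − 8.44%) / (1.93 − 0.75) = 4.7966%
R_f = 8.44% − 0.75 × 4.7966% = 4.8426%
β_Calder = Cov / Var(R_m) = 0.02603 / 0.04074 = 0.6389
E(R_Calder) = R_f + β × MRP = 4.8426% + 0.6389 × 4.7966% = 7.91%

7.91%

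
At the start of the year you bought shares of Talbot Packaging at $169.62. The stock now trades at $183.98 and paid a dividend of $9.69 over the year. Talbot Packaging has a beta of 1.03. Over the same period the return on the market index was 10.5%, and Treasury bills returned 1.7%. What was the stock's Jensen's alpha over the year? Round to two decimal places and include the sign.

+3.41%

Realised HPR = (P1 + D1 − P0) / P0 = (183.98 + 9.69 − 169.62) / 169.62 = 24.05 / 169.62 = 14.1788%
MRP = 10.5% − 1.7% = 8.80%
CAPM required = R_f + β·MRP = 1.7% + 1.03 × 8.8% = 10.7640%
α = realised − required = 14.1788% − 10.7640% = +3.41%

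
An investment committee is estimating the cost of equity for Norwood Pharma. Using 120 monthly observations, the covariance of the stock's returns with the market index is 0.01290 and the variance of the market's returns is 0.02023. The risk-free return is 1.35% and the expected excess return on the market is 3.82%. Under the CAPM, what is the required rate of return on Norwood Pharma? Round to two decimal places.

3.79%

β = Cov(R_i, R_m) / Var(R_m) = 0.01290 / 0.02023 = 0.6377
E(R) = R_f + β × MRP = 1.35% + 0.6377 × 3.82% = 3.79%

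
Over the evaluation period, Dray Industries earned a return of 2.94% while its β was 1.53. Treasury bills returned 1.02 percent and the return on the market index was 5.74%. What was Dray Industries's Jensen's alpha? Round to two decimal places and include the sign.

Market excess return = 5.74% − 1.02% = 4.72%
CAPM benchmark = R_f + β(R_m − R_f) = 1.02% + 1.53 × 4.72% = 8.2416%
α = actual − benchmark = 2.94% − 8.2416% = -5.30%

-5.30%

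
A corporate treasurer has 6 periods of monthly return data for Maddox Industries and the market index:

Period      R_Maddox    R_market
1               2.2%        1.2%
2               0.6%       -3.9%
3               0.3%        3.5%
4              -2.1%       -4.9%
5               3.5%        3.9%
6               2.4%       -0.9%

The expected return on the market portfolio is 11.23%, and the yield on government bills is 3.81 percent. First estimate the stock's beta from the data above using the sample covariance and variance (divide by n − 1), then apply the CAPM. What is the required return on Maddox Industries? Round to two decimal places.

Mean R_i = (2.2 + 0.6 + 0.3 − 2.1 + 3.5 + 2.4) / 6 = 1.1500%
Mean R_m = (1.2 − 3.9 + 3.5 − 4.9 + 3.9 − 0.9) / 6 = -0.1833%
Σ(R_i − R̄_i)(R_m − R̄_m) = 24.3950  ⇒  Cov = 24.3950 / 5 = 4.8790
Σ(R_m − R̄_m)² = 68.7283  ⇒  Var(R_m) = 68.7283 / 5 = 13.7457
β = Cov / Var(R_m) = 4.8790 / 13.7457 = 0.3549
MRP = 11.23% − 3.81% = 7.42%
E(R) = R_f + β × MRP = 3.81% + 0.3549 × 7.42% = 6.44%

6.44%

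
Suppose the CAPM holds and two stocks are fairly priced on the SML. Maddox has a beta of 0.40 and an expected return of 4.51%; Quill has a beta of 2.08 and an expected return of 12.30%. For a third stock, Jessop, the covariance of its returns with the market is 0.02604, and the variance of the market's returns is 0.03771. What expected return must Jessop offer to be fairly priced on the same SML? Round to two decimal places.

MRP = (12.30% − 4.51%) / (2.08 − 0.40) = 4.6369%
R_f = 4.51% − 0.40 × 4.6369% = 2.6552%
β_Jessop = Cov / Var(R_m) = 0.02604 / 0.03771 = 0.6905
E(R_Jessop) = R_f + β × MRP = 2.6552% + 0.6905 × 4.6369% = 5.86%

5.86%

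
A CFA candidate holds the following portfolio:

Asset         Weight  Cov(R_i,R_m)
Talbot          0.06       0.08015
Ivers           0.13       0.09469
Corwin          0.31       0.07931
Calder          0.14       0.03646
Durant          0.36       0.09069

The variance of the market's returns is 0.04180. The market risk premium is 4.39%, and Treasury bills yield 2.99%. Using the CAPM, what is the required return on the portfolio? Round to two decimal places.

β_Talbot = 0.08015 / 0.04180 = 1.9175
β_Ivers = 0.09469 / 0.04180 = 2.2653
β_Corwin = 0.07931 / 0.04180 = 1.8974
β_Calder = 0.03646 / 0.04180 = 0.8722
β_Durant = 0.09069 / 0.04180 = 2.1696
β_P = Σ w_i β_i = 0.06×1.9175 + 0.13×2.2653 + 0.31×1.8974 + 0.14×0.8722 + 0.36×2.1696 = 1.9009
E(R_P) = R_f + β_P × MRP = 2.99% + 1.9009 × 4.39% = 11.33%

11.33%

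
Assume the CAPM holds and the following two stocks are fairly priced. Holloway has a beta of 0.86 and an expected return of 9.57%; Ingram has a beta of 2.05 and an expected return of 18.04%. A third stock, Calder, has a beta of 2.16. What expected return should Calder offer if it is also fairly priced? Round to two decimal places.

18.82%

MRP (SML slope) = (18.04% − 9.57%) / (2.05 − 0.86) = 8.47% / 1.19 = 7.1176%
R_f (intercept) = 9.57% − 0.86 × 7.1176% = 3.4489%
E(R_Calder) = R_f + β × MRP = 3.4489% + 2.16 × 7.1176% = 18.82%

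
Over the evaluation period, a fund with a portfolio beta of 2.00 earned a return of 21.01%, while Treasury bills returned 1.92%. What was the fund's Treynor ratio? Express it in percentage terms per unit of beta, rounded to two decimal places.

9.55%

Treynor = (R_P − R_f) / β_P = (21.01% − 1.92%) / 2.0000 = 19.09% / 2.0000 = 9.55%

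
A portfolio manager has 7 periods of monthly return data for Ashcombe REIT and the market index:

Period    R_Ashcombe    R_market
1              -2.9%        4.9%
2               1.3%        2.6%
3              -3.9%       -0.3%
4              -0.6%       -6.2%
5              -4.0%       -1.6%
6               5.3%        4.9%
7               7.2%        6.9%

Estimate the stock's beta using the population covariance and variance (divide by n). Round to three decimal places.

0.576

Mean R_i = (-2.9 + 1.3 − 3.9 − 0.6 − 4.0 + 5.3 + 7.2) / 7 = 0.3429%
Mean R_m = (4.9 + 2.6 − 0.3 − 6.2 − 1.6 + 4.9 + 6.9) / 7 = 1.6000%
Σ(R_i − R̄_i)(R_m − R̄_m) = 72.2700  ⇒  Cov = 72.2700 / 7 = 10.3243
Σ(R_m − R̄_m)² = 125.5600  ⇒  Var(R_m) = 125.5600 / 7 = 17.9371
β = Cov / Var(R_m) = 10.3243 / 17.9371 = 0.5756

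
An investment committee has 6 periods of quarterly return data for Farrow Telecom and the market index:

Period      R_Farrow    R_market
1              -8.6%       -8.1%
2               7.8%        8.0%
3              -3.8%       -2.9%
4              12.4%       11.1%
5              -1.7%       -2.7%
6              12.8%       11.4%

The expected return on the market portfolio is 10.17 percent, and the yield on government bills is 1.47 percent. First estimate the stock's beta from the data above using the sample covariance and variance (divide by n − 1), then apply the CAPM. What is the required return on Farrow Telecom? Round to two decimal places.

Mean R_i = (-8.6 + 7.8 − 3.8 + 12.4 − 1.7 + 12.8) / 6 = 3.1500%
Mean R_m = (-8.1 + 8.0 − 2.9 + 11.1 − 2.7 + 11.4) / 6 = 2.8000%
Σ(R_i − R̄_i)(R_m − R̄_m) = 378.3100  ⇒  Cov = 378.3100 / 5 = 75.6620
Σ(R_m − R̄_m)² = 351.4400  ⇒  Var(R_m) = 351.4400 / 5 = 70.2880
β = Cov / Var(R_m) = 75.6620 / 70.2880 = 1.0765
MRP = 10.17% − 1.47% = 8.70%
E(R) = R_f + β × MRP = 1.47% + 1.0765 × 8.70% = 10.84%

10.84%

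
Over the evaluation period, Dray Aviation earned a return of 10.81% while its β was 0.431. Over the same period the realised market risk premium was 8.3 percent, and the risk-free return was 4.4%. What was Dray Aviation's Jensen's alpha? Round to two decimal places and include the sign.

+2.83%

CAPM benchmark = R_f + β(R_m − R_f) = 4.4% + 0.431 × 8.3% = 7.9773%
α = actual − benchmark = 10.81% − 7.9773% = +2.83%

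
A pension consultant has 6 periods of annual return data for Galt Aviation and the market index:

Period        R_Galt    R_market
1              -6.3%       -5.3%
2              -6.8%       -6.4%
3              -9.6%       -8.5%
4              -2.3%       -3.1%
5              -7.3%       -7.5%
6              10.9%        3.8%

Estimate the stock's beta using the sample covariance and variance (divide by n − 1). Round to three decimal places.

1.653

Mean R_i = (-6.3 − 6.8 − 9.6 − 2.3 − 7.3 + 10.9) / 6 = -3.5667%
Mean R_m = (-5.3 − 6.4 − 8.5 − 3.1 − 7.5 + 3.8) / 6 = -4.5000%
Σ(R_i − R̄_i)(R_m − R̄_m) = 165.5100  ⇒  Cov = 165.5100 / 5 = 33.1020
Σ(R_m − R̄_m)² = 100.1000  ⇒  Var(R_m) = 100.1000 / 5 = 20.0200
β = Cov / Var(R_m) = 33.1020 / 20.0200 = 1.6534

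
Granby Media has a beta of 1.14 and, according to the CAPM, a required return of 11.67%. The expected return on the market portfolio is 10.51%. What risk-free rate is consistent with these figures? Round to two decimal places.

E(R) = R_f + β(E(R_m) − R_f) = R_f(1 − β) + β·E(R_m)
11.67% = R_f × (1 − 1.14) + 1.14 × 10.51%
11.67% = R_f × -0.14 + 11.9814%
R_f = (11.67% − 11.9814%) / -0.14 = 2.22%

2.22%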